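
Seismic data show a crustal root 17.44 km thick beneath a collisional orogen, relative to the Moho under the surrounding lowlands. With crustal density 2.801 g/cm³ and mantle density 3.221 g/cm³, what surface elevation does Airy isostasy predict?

Isostatic balance requires: ρ_c h = (ρ_m − ρ_c) r.
h = r (ρ_m − ρ_c) / ρ_c = 17.44 km × (3.221 − 2.801) / 2.801 = 2.62 km.

2.62 km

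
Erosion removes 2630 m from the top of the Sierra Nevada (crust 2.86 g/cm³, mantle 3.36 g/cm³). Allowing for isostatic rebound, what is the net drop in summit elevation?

391 m

Rebound u = e ρ_c/ρ_m = 2630 m × 2.86/3.36 = 2239 m.
Net surface drop = e − u = 2630 m − 2239 m = e (ρ_m − ρ_c)/ρ_m = 391 m.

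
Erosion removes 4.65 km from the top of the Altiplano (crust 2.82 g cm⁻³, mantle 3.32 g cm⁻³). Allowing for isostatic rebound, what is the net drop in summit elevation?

0.7 km

Rebound u = e ρ_c/ρ_m = 4.65 km × 2.82/3.32 = 3.95 km.
Net surface drop = e − u = 4.65 km − 3.95 km = e (ρ_m − ρ_c)/ρ_m = 0.7 km.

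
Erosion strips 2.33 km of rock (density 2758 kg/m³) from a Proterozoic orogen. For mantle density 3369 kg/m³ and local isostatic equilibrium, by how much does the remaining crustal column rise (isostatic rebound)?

1.91 km

Unloading: uplift u = e ρ_c/ρ_m = 2.33 km × 2758/3369 = 1.91 km.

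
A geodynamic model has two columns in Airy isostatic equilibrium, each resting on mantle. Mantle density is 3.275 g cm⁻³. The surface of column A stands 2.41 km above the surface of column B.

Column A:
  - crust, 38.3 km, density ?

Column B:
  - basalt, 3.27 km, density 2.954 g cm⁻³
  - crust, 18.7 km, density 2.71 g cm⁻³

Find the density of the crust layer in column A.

2.77 g cm⁻³

Take the compensation level at the base of the deeper column (depth z_c below the surface of column A) and equate Σ ρ_i t_i down to z_c; mantle fills any gap and the z_c terms cancel.
Column A: 38.3×ρ + (z_c − 38.3)×3.275
Column B: 2.41×0 + 3.27×2.954 + 18.7×2.71 + (z_c − 2.41 − 21.97)×3.275
The z_c×3.275 term appears on both sides and cancels. Collect the known terms of each column as K = Σ(ρt)_known − 3.275 × (depth of known layers): K_A = 0 − 3.275×38.3 = −125.4325; K_B = 60.33658 − 3.275×(2.41 + 21.97) = −19.50792.
Balance: K_A + 38.3×ρ = K_B, so ρ = (K_B − K_A)/38.3 = 105.925/38.3 = 2.77 g cm⁻³.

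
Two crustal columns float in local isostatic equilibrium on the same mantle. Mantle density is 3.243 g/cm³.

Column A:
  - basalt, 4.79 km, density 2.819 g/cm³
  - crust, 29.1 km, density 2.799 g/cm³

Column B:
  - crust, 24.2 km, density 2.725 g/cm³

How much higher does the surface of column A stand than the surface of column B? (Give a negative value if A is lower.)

0.745 km

For any compensation level in the mantle, the mantle terms cancel and isostasy reduces to e = (Σt_A − Σt_B) − (Σ(ρt)_A − Σ(ρt)_B) / ρ_m.
Σt_A = 33.89 km; Σt_B = 24.2 km; Σ(ρt)_A = 94.95391; Σ(ρt)_B = 65.945 (in km·g/cm³).
e = (33.89 − 24.2) − (94.95391 − 65.945) / 3.243 = 0.745 km.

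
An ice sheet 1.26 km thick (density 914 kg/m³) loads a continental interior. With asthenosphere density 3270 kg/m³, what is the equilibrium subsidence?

0.352 km

Equating mass per unit area of the two columns: the ice load ρ_ice t is balanced by mantle displaced below, ρ_m s.
s = t ρ_ice / ρ_m = 1.26 km × 914/3270 = 0.352 km.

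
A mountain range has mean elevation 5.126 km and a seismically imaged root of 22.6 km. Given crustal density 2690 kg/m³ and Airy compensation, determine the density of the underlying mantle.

3300 kg/m³

Airy balance: ρ_c h = (ρ_m − ρ_c) r → ρ_m = ρ_c (1 + h/r).
ρ_m = 2690 × (1 + 5.126 km/22.6 km) = 3300 kg/m³.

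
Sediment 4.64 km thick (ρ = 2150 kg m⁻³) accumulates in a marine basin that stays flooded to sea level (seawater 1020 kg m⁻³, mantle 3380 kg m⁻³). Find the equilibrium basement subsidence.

Submarine loading: the sediment displaces seawater, and the subsidence is in turn flooded, so s (ρ_m − ρ_w) = t (ρ_sed − ρ_w).
s = 4.64 km × (2150 − 1020) / (3380 − 1020) = 2.22 km.

2.22 km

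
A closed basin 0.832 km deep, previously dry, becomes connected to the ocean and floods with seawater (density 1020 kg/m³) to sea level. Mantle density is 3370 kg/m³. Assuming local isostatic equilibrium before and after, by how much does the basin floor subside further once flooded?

After flooding the water column is d + s deep. Its weight must equal the weight of mantle displaced by the extra subsidence s: (d + s) ρ_w = s ρ_m.
s = d ρ_w / (ρ_m − ρ_w) = 0.832 km × 1020/(3370 − 1020) = 0.361 km.

0.361 km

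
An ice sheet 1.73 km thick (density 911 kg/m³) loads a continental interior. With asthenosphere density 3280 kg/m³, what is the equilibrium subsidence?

0.48 km

By Archimedes' principle applied to the lithosphere: the ice load ρ_ice t is balanced by mantle displaced below, ρ_m s.
s = t ρ_ice / ρ_m = 1.73 km × 911/3280 = 0.48 km.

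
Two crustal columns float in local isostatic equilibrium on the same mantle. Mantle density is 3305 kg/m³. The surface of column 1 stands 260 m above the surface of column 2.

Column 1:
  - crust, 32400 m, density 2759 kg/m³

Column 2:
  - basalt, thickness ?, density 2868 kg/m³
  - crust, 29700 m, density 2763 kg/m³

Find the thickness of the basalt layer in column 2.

1680 m

Take the compensation level at the base of the deeper column (depth z_c below the surface of column 1) and equate Σ ρ_i t_i down to z_c; mantle fills any gap and the z_c terms cancel.
Column 1: 32400×2759 + (z_c − 32400)×3305
Column 2: 260×0 + x×2868 + 29700×2763 + (z_c − 260 − 29700 − x)×3305
The z_c×3305 term appears on both sides and cancels. Collect the known terms of each column as K = Σ(ρt)_known − 3305 × (depth of known layers): K_1 = 89391600 − 3305×32400 = −17690400; K_2 = 82061100 − 3305×(260 + 29700) = −16956700.
Balance: K_1 = K_2 − x×(3305 − 2868), so x = (K_2 − K_1)/(3305 − 2868) = 733700/437 = 1680 m.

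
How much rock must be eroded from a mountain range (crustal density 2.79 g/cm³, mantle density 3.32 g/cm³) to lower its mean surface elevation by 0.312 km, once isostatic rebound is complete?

Net drop Δ = e − u = e − e ρ_c/ρ_m = e (ρ_m − ρ_c)/ρ_m.
e = Δ ρ_m/(ρ_m − ρ_c) = 0.312 km × 3.32/0.53 = 1.95 km.

1.95 km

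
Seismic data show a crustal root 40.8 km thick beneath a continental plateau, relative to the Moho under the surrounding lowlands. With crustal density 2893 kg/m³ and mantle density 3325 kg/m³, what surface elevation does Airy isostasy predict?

6.09 km

For local isostatic compensation: ρ_c h = (ρ_m − ρ_c) r.
h = r (ρ_m − ρ_c) / ρ_c = 40.8 km × (3325 − 2893) / 2893 = 6.09 km.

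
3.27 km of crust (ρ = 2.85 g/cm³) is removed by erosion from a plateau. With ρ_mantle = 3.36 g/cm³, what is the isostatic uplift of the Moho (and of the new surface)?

Unloading: uplift u = e ρ_c/ρ_m = 3.27 km × 2.85/3.36 = 2.77 km.

2.77 km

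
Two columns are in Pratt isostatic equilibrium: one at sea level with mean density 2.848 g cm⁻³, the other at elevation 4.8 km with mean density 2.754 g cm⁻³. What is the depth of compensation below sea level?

141 km

ρ_ref D = ρ (D + h) → D (ρ_ref − ρ) = ρ h.
D = ρ h/(ρ_ref − ρ) = 2.754 × 4.8 km/(2.848 − 2.754) = 141 km.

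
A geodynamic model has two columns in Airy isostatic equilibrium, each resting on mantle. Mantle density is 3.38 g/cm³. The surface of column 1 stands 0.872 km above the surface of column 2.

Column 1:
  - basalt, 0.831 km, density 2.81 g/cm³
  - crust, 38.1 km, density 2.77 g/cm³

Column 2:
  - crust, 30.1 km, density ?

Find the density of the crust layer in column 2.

Take the compensation level at the base of the deeper column (depth z_c below the surface of column 1) and equate Σ ρ_i t_i down to z_c; mantle fills any gap and the z_c terms cancel.
Column 1: 0.831×2.81 + 38.1×2.77 + (z_c − 38.931)×3.38
Column 2: 0.872×0 + 30.1×ρ + (z_c − 0.872 − 30.1)×3.38
The z_c×3.38 term appears on both sides and cancels. Collect the known terms of each column as K = Σ(ρt)_known − 3.38 × (depth of known layers): K_1 = 107.87211 − 3.38×38.931 = −23.71467; K_2 = 0 − 3.38×(0.872 + 30.1) = −104.68536.
Balance: K_1 = K_2 + 30.1×ρ, so ρ = (K_1 − K_2)/30.1 = 80.9707/30.1 = 2.69 g/cm³.

2.69 g/cm³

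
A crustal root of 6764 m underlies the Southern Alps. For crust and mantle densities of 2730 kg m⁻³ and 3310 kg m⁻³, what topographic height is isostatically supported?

For local isostatic compensation: ρ_c h = (ρ_m − ρ_c) r.
h = r (ρ_m − ρ_c) / ρ_c = 6764 m × (3310 − 2730) / 2730 = 1440 m.

1440 m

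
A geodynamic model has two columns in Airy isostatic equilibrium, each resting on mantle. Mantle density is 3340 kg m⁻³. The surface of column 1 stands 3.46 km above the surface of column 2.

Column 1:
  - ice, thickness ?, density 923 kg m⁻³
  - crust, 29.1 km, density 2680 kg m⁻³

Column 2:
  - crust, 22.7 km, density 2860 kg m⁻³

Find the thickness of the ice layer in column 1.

1.34 km

Take the compensation level at the base of the deeper column (depth z_c below the surface of column 1) and equate Σ ρ_i t_i down to z_c; mantle fills any gap and the z_c terms cancel.
Column 1: x×923 + 29.1×2680 + (z_c − 29.1 − x)×3340
Column 2: 3.46×0 + 22.7×2860 + (z_c − 3.46 − 22.7)×3340
The z_c×3340 term appears on both sides and cancels. Collect the known terms of each column as K = Σ(ρt)_known − 3340 × (depth of known layers): K_1 = 77988 − 3340×29.1 = −19206; K_2 = 64922 − 3340×(3.46 + 22.7) = −22452.4.
Balance: K_1 − x×(3340 − 923) = K_2, so x = (K_1 − K_2)/(3340 − 923) = 3246.4/2417 = 1.34 km.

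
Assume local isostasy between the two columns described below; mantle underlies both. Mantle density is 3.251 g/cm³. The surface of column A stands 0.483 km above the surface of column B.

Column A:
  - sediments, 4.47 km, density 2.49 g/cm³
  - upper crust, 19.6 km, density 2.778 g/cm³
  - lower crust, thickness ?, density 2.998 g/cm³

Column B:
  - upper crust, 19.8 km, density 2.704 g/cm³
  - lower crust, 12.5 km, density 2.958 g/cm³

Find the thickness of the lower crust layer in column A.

13.4 km

Take the compensation level at the base of the deeper column (depth z_c below the surface of column A) and equate Σ ρ_i t_i down to z_c; mantle fills any gap and the z_c terms cancel.
Column A: 4.47×2.49 + 19.6×2.778 + x×2.998 + (z_c − 24.07 − x)×3.251
Column B: 0.483×0 + 19.8×2.704 + 12.5×2.958 + (z_c − 0.483 − 32.3)×3.251
The z_c×3.251 term appears on both sides and cancels. Collect the known terms of each column as K = Σ(ρt)_known − 3.251 × (depth of known layers): K_A = 65.5791 − 3.251×24.07 = −12.67247; K_B = 90.5142 − 3.251×(0.483 + 32.3) = −16.063333.
Balance: K_A − x×(3.251 − 2.998) = K_B, so x = (K_A − K_B)/(3.251 − 2.998) = 3.39086/0.253 = 13.4 km.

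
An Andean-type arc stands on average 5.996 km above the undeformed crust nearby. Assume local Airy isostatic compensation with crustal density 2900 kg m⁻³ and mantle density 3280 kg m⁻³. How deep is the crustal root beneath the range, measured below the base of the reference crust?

45.8 km

In Airy isostatic equilibrium: the weight of the topography is balanced by the buoyancy of the root, ρ_c h = (ρ_m − ρ_c) r.
r = h · ρ_c / (ρ_m − ρ_c) = 5.996 km × 2900 / (3280 − 2900) = 45.8 km.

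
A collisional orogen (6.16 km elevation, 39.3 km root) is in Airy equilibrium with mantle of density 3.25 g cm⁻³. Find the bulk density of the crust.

ρ_c h = (ρ_m − ρ_c) r → ρ_c (h + r) = ρ_m r → ρ_c = ρ_m r / (h + r).
ρ_c = 3.25 × 39.3 km / (6.16 km + 39.3 km) = 2.81 g cm⁻³.

2.81 g cm⁻³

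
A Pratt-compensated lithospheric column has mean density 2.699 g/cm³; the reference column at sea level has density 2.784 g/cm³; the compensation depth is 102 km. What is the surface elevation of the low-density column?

3.21 km

ρ_ref D = ρ (D + h) → h = D (ρ_ref − ρ)/ρ.
h = 102 km × (2.784 − 2.699)/2.699 = 3.21 km.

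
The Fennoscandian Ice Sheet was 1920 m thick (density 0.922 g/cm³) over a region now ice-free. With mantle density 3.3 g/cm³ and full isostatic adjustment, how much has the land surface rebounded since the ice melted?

Removing the load lets mantle flow back in; uplift u satisfies ρ_ice t = ρ_m u.
u = t ρ_ice/ρ_m = 1920 m × 0.922/3.3 = 536 m.

536 m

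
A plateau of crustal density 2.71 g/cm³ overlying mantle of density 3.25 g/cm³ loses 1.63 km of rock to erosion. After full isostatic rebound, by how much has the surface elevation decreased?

Rebound u = e ρ_c/ρ_m = 1.63 km × 2.71/3.25 = 1.359 km.
Net surface drop = e − u = 1.63 km − 1.359 km = e (ρ_m − ρ_c)/ρ_m = 0.271 km.

0.271 km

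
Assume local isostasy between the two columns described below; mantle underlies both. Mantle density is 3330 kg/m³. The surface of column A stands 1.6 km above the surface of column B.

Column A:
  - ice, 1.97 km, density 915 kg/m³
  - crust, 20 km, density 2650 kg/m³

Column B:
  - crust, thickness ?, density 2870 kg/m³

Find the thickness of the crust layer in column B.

Take the compensation level at the base of the deeper column (depth z_c below the surface of column A) and equate Σ ρ_i t_i down to z_c; mantle fills any gap and the z_c terms cancel.
Column A: 1.97×915 + 20×2650 + (z_c − 21.97)×3330
Column B: 1.6×0 + x×2870 + (z_c − 1.6 − 0 − x)×3330
The z_c×3330 term appears on both sides and cancels. Collect the known terms of each column as K = Σ(ρt)_known − 3330 × (depth of known layers): K_A = 54802.55 − 3330×21.97 = −18357.55; K_B = 0 − 3330×(1.6 + 0) = −5328.
Balance: K_A = K_B − x×(3330 − 2870), so x = (K_B − K_A)/(3330 − 2870) = 13029.6/460 = 28.3 km.

28.3 km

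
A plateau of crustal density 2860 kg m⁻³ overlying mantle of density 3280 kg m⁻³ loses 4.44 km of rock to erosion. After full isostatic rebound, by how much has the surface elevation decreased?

Rebound u = e ρ_c/ρ_m = 4.44 km × 2860/3280 = 3.871 km.
Net surface drop = e − u = 4.44 km − 3.871 km = e (ρ_m − ρ_c)/ρ_m = 0.569 km.

0.569 km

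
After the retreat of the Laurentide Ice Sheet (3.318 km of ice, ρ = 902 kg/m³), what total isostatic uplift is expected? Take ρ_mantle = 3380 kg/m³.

0.885 km

Removing the load lets mantle flow back in; uplift u satisfies ρ_ice t = ρ_m u.
u = t ρ_ice/ρ_m = 3.318 km × 902/3380 = 0.885 km.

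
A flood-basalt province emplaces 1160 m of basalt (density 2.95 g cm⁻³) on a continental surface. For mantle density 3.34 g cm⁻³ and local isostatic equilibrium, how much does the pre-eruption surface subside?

Subaerial loading: s = t ρ_load / ρ_m.
s = 1160 m × 2.95/3.34 = 1020 m.

1020 m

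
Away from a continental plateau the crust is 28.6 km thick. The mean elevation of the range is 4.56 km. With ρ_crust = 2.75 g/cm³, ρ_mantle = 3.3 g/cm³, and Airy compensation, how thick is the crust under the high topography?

56 km

Root depth r = h ρ_c / (ρ_m − ρ_c) = 4.56 km × 2.75 / 0.55 = 22.8 km.
Total thickness = T + h + r = 28.6 km + 4.56 km + 22.8 km = 56 km.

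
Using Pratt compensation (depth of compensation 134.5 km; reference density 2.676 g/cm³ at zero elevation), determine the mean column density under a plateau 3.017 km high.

Pratt balance: ρ_ref D = ρ (D + h).
ρ = ρ_ref D/(D + h) = 2.676 × 134.5 km/(134.5 km + 3.017 km) = 2.62 g/cm³.

2.62 g/cm³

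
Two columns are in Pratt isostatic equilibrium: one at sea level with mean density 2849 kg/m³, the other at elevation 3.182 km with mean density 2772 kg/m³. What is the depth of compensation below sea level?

115 km

ρ_ref D = ρ (D + h) → D (ρ_ref − ρ) = ρ h.
D = ρ h/(ρ_ref − ρ) = 2772 × 3.182 km/(2849 − 2772) = 115 km.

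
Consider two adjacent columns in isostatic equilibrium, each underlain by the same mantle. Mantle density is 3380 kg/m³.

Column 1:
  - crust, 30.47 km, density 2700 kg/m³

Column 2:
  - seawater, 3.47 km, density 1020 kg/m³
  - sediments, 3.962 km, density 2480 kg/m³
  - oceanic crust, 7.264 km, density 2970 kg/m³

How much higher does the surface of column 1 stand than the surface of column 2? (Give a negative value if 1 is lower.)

For any compensation level in the mantle, the mantle terms cancel and isostasy reduces to e = (Σt_1 − Σt_2) − (Σ(ρt)_1 − Σ(ρt)_2) / ρ_m.
Σt_1 = 30.47 km; Σt_2 = 14.696 km; Σ(ρt)_1 = 82269; Σ(ρt)_2 = 34939.24 (in km·kg/m³).
e = (30.47 − 14.696) − (82269 − 34939.24) / 3380 = 1.77 km.

1.77 km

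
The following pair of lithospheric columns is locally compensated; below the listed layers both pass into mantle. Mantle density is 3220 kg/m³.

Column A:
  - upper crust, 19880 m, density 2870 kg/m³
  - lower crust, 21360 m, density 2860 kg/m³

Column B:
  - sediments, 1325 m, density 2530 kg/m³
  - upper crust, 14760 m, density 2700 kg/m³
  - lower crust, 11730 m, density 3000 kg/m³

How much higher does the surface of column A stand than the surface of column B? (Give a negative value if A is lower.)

1080 m

For any compensation level in the mantle, the mantle terms cancel and isostasy reduces to e = (Σt_A − Σt_B) − (Σ(ρt)_A − Σ(ρt)_B) / ρ_m.
Σt_A = 41240 m; Σt_B = 27815 m; Σ(ρt)_A = 118145200; Σ(ρt)_B = 78394250 (in m·kg/m³).
e = (41240 − 27815) − (118145200 − 78394250) / 3220 = 1080 m.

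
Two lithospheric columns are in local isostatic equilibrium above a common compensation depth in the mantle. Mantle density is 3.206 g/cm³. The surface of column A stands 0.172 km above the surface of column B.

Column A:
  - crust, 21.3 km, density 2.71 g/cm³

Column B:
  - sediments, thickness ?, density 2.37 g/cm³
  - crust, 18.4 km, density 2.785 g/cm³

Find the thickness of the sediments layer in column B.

2.71 km

Take the compensation level at the base of the deeper column (depth z_c below the surface of column A) and equate Σ ρ_i t_i down to z_c; mantle fills any gap and the z_c terms cancel.
Column A: 21.3×2.71 + (z_c − 21.3)×3.206
Column B: 0.172×0 + x×2.37 + 18.4×2.785 + (z_c − 0.172 − 18.4 − x)×3.206
The z_c×3.206 term appears on both sides and cancels. Collect the known terms of each column as K = Σ(ρt)_known − 3.206 × (depth of known layers): K_A = 57.723 − 3.206×21.3 = −10.5648; K_B = 51.244 − 3.206×(0.172 + 18.4) = −8.297832.
Balance: K_A = K_B − x×(3.206 − 2.37), so x = (K_B − K_A)/(3.206 − 2.37) = 2.26697/0.836 = 2.71 km.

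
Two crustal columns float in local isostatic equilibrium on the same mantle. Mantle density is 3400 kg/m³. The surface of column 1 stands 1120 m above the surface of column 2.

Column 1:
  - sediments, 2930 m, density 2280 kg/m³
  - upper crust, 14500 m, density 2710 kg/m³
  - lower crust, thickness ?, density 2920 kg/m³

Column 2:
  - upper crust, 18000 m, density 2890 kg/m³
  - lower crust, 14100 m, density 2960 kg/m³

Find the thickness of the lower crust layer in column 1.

12300 m

Take the compensation level at the base of the deeper column (depth z_c below the surface of column 1) and equate Σ ρ_i t_i down to z_c; mantle fills any gap and the z_c terms cancel.
Column 1: 2930×2280 + 14500×2710 + x×2920 + (z_c − 17430 − x)×3400
Column 2: 1120×0 + 18000×2890 + 14100×2960 + (z_c − 1120 − 32100)×3400
The z_c×3400 term appears on both sides and cancels. Collect the known terms of each column as K = Σ(ρt)_known − 3400 × (depth of known layers): K_1 = 45975400 − 3400×17430 = −13286600; K_2 = 93756000 − 3400×(1120 + 32100) = −19192000.
Balance: K_1 − x×(3400 − 2920) = K_2, so x = (K_1 − K_2)/(3400 − 2920) = 5905400/480 = 12300 m.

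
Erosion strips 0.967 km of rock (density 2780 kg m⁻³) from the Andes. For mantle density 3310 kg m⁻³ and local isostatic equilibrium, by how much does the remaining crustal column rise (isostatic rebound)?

Unloading: uplift u = e ρ_c/ρ_m = 0.967 km × 2780/3310 = 0.812 km.

0.812 km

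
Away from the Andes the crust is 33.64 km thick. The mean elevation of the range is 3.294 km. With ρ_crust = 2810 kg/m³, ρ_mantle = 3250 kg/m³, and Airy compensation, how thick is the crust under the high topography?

58 km

Root depth r = h ρ_c / (ρ_m − ρ_c) = 3.294 km × 2810 / 440 = 21.04 km.
Total thickness = T + h + r = 33.64 km + 3.294 km + 21.04 km = 58 km.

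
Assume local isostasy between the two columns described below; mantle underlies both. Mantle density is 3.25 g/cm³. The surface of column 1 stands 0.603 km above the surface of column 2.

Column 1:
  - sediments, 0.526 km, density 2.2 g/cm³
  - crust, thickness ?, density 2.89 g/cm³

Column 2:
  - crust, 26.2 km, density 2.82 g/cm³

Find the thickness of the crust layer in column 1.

Take the compensation level at the base of the deeper column (depth z_c below the surface of column 1) and equate Σ ρ_i t_i down to z_c; mantle fills any gap and the z_c terms cancel.
Column 1: 0.526×2.2 + x×2.89 + (z_c − 0.526 − x)×3.25
Column 2: 0.603×0 + 26.2×2.82 + (z_c − 0.603 − 26.2)×3.25
The z_c×3.25 term appears on both sides and cancels. Collect the known terms of each column as K = Σ(ρt)_known − 3.25 × (depth of known layers): K_1 = 1.1572 − 3.25×0.526 = −0.5523; K_2 = 73.884 − 3.25×(0.603 + 26.2) = −13.22575.
Balance: K_1 − x×(3.25 − 2.89) = K_2, so x = (K_1 − K_2)/(3.25 − 2.89) = 12.6734/0.36 = 35.2 km.

35.2 km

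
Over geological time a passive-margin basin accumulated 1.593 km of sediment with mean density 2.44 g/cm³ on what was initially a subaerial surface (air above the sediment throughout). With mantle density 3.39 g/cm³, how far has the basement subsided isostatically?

Subaerial load: s = t ρ_sed / ρ_m = 1.593 km × 2.44/3.39 = 1.15 km.

1.15 km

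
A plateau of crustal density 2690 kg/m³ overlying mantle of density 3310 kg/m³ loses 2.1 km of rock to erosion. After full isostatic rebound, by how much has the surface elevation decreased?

Rebound u = e ρ_c/ρ_m = 2.1 km × 2690/3310 = 1.707 km.
Net surface drop = e − u = 2.1 km − 1.707 km = e (ρ_m − ρ_c)/ρ_m = 0.393 km.

0.393 km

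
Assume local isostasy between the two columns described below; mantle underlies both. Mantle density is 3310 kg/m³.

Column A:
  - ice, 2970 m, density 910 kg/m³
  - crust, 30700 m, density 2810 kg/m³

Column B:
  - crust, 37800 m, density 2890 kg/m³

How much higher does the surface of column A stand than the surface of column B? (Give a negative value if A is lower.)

For any compensation level in the mantle, the mantle terms cancel and isostasy reduces to e = (Σt_A − Σt_B) − (Σ(ρt)_A − Σ(ρt)_B) / ρ_m.
Σt_A = 33670 m; Σt_B = 37800 m; Σ(ρt)_A = 88969700; Σ(ρt)_B = 109242000 (in m·kg/m³).
e = (33670 − 37800) − (88969700 − 109242000) / 3310 = 1990 m.

1990 m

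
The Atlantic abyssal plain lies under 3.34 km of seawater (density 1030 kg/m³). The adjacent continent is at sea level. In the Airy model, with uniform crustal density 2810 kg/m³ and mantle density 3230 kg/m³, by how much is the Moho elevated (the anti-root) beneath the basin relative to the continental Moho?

Equating mass per unit area of the two columns: replacing crust with seawater at the top is compensated by replacing crust with mantle at the base: d (ρ_c − ρ_w) = a (ρ_m − ρ_c).
a = d (ρ_c − ρ_w)/(ρ_m − ρ_c) = 3.34 km × 1780/420 = 14.2 km.

14.2 km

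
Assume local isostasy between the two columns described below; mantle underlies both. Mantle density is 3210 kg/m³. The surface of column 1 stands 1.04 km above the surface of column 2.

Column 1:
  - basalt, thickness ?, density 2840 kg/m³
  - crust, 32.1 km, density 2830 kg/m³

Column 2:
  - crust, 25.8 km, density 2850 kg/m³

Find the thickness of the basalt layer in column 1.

Take the compensation level at the base of the deeper column (depth z_c below the surface of column 1) and equate Σ ρ_i t_i down to z_c; mantle fills any gap and the z_c terms cancel.
Column 1: x×2840 + 32.1×2830 + (z_c − 32.1 − x)×3210
Column 2: 1.04×0 + 25.8×2850 + (z_c − 1.04 − 25.8)×3210
The z_c×3210 term appears on both sides and cancels. Collect the known terms of each column as K = Σ(ρt)_known − 3210 × (depth of known layers): K_1 = 90843 − 3210×32.1 = −12198; K_2 = 73530 − 3210×(1.04 + 25.8) = −12626.4.
Balance: K_1 − x×(3210 − 2840) = K_2, so x = (K_1 − K_2)/(3210 − 2840) = 428.4/370 = 1.16 km.

1.16 km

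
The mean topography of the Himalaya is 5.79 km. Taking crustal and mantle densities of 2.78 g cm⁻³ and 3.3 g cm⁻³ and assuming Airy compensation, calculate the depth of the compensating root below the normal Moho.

31 km

By Archimedes' principle applied to the lithosphere: the weight of the topography is balanced by the buoyancy of the root, ρ_c h = (ρ_m − ρ_c) r.
r = h · ρ_c / (ρ_m − ρ_c) = 5.79 km × 2.78 / (3.3 − 2.78) = 31 km.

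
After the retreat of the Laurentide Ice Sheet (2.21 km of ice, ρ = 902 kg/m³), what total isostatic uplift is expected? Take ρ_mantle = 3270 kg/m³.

0.61 km

Removing the load lets mantle flow back in; uplift u satisfies ρ_ice t = ρ_m u.
u = t ρ_ice/ρ_m = 2.21 km × 902/3270 = 0.61 km.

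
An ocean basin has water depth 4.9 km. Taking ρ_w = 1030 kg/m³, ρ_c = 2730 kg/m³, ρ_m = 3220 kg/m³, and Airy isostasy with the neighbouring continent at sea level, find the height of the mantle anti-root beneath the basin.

Isostatic balance requires: replacing crust with seawater at the top is compensated by replacing crust with mantle at the base: d (ρ_c − ρ_w) = a (ρ_m − ρ_c).
a = d (ρ_c − ρ_w)/(ρ_m − ρ_c) = 4.9 km × 1700/490 = 17 km.

17 km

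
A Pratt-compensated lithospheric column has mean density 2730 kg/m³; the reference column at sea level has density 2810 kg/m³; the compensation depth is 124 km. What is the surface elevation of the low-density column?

3.63 km

ρ_ref D = ρ (D + h) → h = D (ρ_ref − ρ)/ρ.
h = 124 km × (2810 − 2730)/2730 = 3.63 km.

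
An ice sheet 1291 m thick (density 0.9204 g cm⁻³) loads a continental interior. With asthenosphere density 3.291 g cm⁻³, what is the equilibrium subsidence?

By Archimedes' principle applied to the lithosphere: the ice load ρ_ice t is balanced by mantle displaced below, ρ_m s.
s = t ρ_ice / ρ_m = 1291 m × 0.9204/3.291 = 361 m.

361 m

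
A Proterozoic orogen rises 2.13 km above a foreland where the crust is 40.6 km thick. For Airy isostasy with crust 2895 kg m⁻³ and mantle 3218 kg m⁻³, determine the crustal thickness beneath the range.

61.8 km

Root depth r = h ρ_c / (ρ_m − ρ_c) = 2.13 km × 2895 / 323 = 19.09 km.
Total thickness = T + h + r = 40.6 km + 2.13 km + 19.09 km = 61.8 km.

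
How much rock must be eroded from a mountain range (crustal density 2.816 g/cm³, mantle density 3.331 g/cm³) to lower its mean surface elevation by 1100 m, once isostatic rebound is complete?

Net drop Δ = e − u = e − e ρ_c/ρ_m = e (ρ_m − ρ_c)/ρ_m.
e = Δ ρ_m/(ρ_m − ρ_c) = 1100 m × 3.331/0.515 = 7110 m.

7110 m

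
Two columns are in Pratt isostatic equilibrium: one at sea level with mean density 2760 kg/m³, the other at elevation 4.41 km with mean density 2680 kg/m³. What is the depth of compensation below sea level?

ρ_ref D = ρ (D + h) → D (ρ_ref − ρ) = ρ h.
D = ρ h/(ρ_ref − ρ) = 2680 × 4.41 km/(2760 − 2680) = 148 km.

148 km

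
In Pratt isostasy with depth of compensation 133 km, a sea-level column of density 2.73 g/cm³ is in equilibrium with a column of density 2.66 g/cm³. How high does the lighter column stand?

3.5 km

ρ_ref D = ρ (D + h) → h = D (ρ_ref − ρ)/ρ.
h = 133 km × (2.73 − 2.66)/2.66 = 3.5 km.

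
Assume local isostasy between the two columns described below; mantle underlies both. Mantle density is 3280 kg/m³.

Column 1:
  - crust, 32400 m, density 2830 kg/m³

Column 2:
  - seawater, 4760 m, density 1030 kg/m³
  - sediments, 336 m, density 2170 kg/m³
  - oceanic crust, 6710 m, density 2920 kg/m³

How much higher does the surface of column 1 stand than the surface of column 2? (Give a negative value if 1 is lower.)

330 m

For any compensation level in the mantle, the mantle terms cancel and isostasy reduces to e = (Σt_1 − Σt_2) − (Σ(ρt)_1 − Σ(ρt)_2) / ρ_m.
Σt_1 = 32400 m; Σt_2 = 11806 m; Σ(ρt)_1 = 91692000; Σ(ρt)_2 = 25225120 (in m·kg/m³).
e = (32400 − 11806) − (91692000 − 25225120) / 3280 = 330 m.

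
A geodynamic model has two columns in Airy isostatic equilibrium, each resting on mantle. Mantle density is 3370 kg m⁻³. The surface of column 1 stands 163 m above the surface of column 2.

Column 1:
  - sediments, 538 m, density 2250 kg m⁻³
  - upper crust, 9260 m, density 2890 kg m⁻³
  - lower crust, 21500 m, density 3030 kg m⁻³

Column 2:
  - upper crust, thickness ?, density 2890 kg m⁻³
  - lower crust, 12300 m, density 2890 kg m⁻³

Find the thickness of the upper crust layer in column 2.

Take the compensation level at the base of the deeper column (depth z_c below the surface of column 1) and equate Σ ρ_i t_i down to z_c; mantle fills any gap and the z_c terms cancel.
Column 1: 538×2250 + 9260×2890 + 21500×3030 + (z_c − 31298)×3370
Column 2: 163×0 + x×2890 + 12300×2890 + (z_c − 163 − 12300 − x)×3370
The z_c×3370 term appears on both sides and cancels. Collect the known terms of each column as K = Σ(ρt)_known − 3370 × (depth of known layers): K_1 = 93116900 − 3370×31298 = −12357360; K_2 = 35547000 − 3370×(163 + 12300) = −6453310.
Balance: K_1 = K_2 − x×(3370 − 2890), so x = (K_2 − K_1)/(3370 − 2890) = 5904050/480 = 12300 m.

12300 m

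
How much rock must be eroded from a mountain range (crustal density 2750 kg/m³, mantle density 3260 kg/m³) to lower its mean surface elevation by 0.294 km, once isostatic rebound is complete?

1.88 km

Net drop Δ = e − u = e − e ρ_c/ρ_m = e (ρ_m − ρ_c)/ρ_m.
e = Δ ρ_m/(ρ_m − ρ_c) = 0.294 km × 3260/510 = 1.88 km.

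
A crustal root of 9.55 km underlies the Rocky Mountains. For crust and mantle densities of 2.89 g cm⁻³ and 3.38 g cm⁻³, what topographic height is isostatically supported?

Equating mass per unit area of the two columns: ρ_c h = (ρ_m − ρ_c) r.
h = r (ρ_m − ρ_c) / ρ_c = 9.55 km × (3.38 − 2.89) / 2.89 = 1.62 km.

1.62 km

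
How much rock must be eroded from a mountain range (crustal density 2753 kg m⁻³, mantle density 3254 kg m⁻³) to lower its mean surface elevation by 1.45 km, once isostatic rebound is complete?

Net drop Δ = e − u = e − e ρ_c/ρ_m = e (ρ_m − ρ_c)/ρ_m.
e = Δ ρ_m/(ρ_m − ρ_c) = 1.45 km × 3254/501 = 9.42 km.

9.42 km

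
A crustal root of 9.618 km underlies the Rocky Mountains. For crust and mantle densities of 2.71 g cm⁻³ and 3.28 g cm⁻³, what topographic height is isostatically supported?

2.02 km

Equating mass per unit area of the two columns: ρ_c h = (ρ_m − ρ_c) r.
h = r (ρ_m − ρ_c) / ρ_c = 9.618 km × (3.28 − 2.71) / 2.71 = 2.02 km.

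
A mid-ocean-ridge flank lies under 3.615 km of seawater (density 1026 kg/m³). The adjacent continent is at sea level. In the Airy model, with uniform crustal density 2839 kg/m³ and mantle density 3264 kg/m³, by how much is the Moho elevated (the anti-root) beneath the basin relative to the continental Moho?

15.4 km

In Airy isostatic equilibrium: replacing crust with seawater at the top is compensated by replacing crust with mantle at the base: d (ρ_c − ρ_w) = a (ρ_m − ρ_c).
a = d (ρ_c − ρ_w)/(ρ_m − ρ_c) = 3.615 km × 1813/425 = 15.4 km.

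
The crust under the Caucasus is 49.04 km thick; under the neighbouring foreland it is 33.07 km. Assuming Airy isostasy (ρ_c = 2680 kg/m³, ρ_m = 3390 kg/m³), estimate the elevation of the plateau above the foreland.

Excess crust Δ = 49.04 km − 33.07 km = 15.97 km, split between elevation h and root r with h + r = Δ.
Airy balance ρ_c h = (ρ_m − ρ_c) r gives r = h ρ_c/(ρ_m − ρ_c), so h (1 + ρ_c/(ρ_m − ρ_c)) = Δ, i.e. h = Δ (ρ_m − ρ_c)/ρ_m.
h = 15.97 km × 710/3390 = 3.34 km.

3.34 km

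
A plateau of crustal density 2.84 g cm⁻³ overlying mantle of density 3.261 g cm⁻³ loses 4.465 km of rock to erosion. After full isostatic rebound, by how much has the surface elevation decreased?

0.576 km

Rebound u = e ρ_c/ρ_m = 4.465 km × 2.84/3.261 = 3.889 km.
Net surface drop = e − u = 4.465 km − 3.889 km = e (ρ_m − ρ_c)/ρ_m = 0.576 km.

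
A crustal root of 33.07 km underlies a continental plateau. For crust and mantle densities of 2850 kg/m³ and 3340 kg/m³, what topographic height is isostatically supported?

5.69 km

By Archimedes' principle applied to the lithosphere: ρ_c h = (ρ_m − ρ_c) r.
h = r (ρ_m − ρ_c) / ρ_c = 33.07 km × (3340 − 2850) / 2850 = 5.69 km.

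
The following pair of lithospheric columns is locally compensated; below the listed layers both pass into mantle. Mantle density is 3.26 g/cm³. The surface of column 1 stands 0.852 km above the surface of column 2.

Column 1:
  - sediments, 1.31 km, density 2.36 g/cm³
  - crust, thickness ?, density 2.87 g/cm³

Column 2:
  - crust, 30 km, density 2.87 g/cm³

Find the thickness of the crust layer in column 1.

34.1 km

Take the compensation level at the base of the deeper column (depth z_c below the surface of column 1) and equate Σ ρ_i t_i down to z_c; mantle fills any gap and the z_c terms cancel.
Column 1: 1.31×2.36 + x×2.87 + (z_c − 1.31 − x)×3.26
Column 2: 0.852×0 + 30×2.87 + (z_c − 0.852 − 30)×3.26
The z_c×3.26 term appears on both sides and cancels. Collect the known terms of each column as K = Σ(ρt)_known − 3.26 × (depth of known layers): K_1 = 3.0916 − 3.26×1.31 = −1.179; K_2 = 86.1 − 3.26×(0.852 + 30) = −14.47752.
Balance: K_1 − x×(3.26 − 2.87) = K_2, so x = (K_1 − K_2)/(3.26 − 2.87) = 13.2985/0.39 = 34.1 km.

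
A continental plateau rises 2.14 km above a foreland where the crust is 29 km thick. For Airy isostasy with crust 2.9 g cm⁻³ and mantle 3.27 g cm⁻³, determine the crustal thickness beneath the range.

47.9 km

Root depth r = h ρ_c / (ρ_m − ρ_c) = 2.14 km × 2.9 / 0.37 = 16.77 km.
Total thickness = T + h + r = 29 km + 2.14 km + 16.77 km = 47.9 km.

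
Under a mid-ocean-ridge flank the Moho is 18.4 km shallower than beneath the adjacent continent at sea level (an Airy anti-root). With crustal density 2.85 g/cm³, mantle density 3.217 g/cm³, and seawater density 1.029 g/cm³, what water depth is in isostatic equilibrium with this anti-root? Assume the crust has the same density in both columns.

Replacing a thickness d of crust by seawater at the top must be balanced by replacing crust with mantle at the base: d (ρ_c − ρ_w) = a (ρ_m − ρ_c).
d = a (ρ_m − ρ_c)/(ρ_c − ρ_w) = 18.4 km × 0.367/1.821 = 3.71 km.

3.71 km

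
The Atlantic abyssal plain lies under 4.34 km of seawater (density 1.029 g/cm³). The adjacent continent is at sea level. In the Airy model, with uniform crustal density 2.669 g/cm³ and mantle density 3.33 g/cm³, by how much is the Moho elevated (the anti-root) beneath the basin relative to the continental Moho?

10.8 km

For local isostatic compensation: replacing crust with seawater at the top is compensated by replacing crust with mantle at the base: d (ρ_c − ρ_w) = a (ρ_m − ρ_c).
a = d (ρ_c − ρ_w)/(ρ_m − ρ_c) = 4.34 km × 1.64/0.661 = 10.8 km.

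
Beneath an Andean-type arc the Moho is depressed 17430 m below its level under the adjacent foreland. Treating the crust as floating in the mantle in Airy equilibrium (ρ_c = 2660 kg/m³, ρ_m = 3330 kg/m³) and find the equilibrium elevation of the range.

For local isostatic compensation: ρ_c h = (ρ_m − ρ_c) r.
h = r (ρ_m − ρ_c) / ρ_c = 17430 m × (3330 − 2660) / 2660 = 4390 m.

4390 m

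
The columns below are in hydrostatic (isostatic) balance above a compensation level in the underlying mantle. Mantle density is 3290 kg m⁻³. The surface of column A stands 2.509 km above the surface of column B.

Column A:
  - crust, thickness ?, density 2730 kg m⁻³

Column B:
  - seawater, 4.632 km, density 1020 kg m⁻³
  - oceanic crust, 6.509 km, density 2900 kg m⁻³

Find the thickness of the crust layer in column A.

38 km

Take the compensation level at the base of the deeper column (depth z_c below the surface of column A) and equate Σ ρ_i t_i down to z_c; mantle fills any gap and the z_c terms cancel.
Column A: x×2730 + (z_c − 0 − x)×3290
Column B: 2.509×0 + 4.632×1020 + 6.509×2900 + (z_c − 2.509 − 11.141)×3290
The z_c×3290 term appears on both sides and cancels. Collect the known terms of each column as K = Σ(ρt)_known − 3290 × (depth of known layers): K_A = 0 − 3290×0 = 0; K_B = 23600.74 − 3290×(2.509 + 11.141) = −21307.76.
Balance: K_A − x×(3290 − 2730) = K_B, so x = (K_A − K_B)/(3290 − 2730) = 21307.8/560 = 38 km.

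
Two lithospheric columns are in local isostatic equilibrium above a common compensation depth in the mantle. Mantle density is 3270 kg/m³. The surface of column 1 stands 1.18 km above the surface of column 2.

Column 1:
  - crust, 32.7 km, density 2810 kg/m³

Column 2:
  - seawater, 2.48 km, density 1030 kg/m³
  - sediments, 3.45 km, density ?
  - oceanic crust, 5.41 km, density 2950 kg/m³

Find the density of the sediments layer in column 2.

2140 kg/m³

Take the compensation level at the base of the deeper column (depth z_c below the surface of column 1) and equate Σ ρ_i t_i down to z_c; mantle fills any gap and the z_c terms cancel.
Column 1: 32.7×2810 + (z_c − 32.7)×3270
Column 2: 1.18×0 + 2.48×1030 + 3.45×ρ + 5.41×2950 + (z_c − 1.18 − 11.34)×3270
The z_c×3270 term appears on both sides and cancels. Collect the known terms of each column as K = Σ(ρt)_known − 3270 × (depth of known layers): K_1 = 91887 − 3270×32.7 = −15042; K_2 = 18513.9 − 3270×(1.18 + 11.34) = −22426.5.
Balance: K_1 = K_2 + 3.45×ρ, so ρ = (K_1 − K_2)/3.45 = 7384.5/3.45 = 2140 kg/m³.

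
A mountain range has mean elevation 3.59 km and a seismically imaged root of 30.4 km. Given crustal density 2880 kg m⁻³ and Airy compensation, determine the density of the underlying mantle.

Airy balance: ρ_c h = (ρ_m − ρ_c) r → ρ_m = ρ_c (1 + h/r).
ρ_m = 2880 × (1 + 3.59 km/30.4 km) = 3220 kg m⁻³.

3220 kg m⁻³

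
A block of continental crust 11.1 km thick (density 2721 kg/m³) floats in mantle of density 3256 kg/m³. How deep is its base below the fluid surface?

Draft d = t ρ_obj/ρ_fluid = 11.1 km × 2721/3256 = 9.28 km.

9.28 km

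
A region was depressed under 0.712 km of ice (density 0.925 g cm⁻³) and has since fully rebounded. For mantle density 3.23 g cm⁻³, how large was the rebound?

0.204 km

Removing the load lets mantle flow back in; uplift u satisfies ρ_ice t = ρ_m u.
u = t ρ_ice/ρ_m = 0.712 km × 0.925/3.23 = 0.204 km.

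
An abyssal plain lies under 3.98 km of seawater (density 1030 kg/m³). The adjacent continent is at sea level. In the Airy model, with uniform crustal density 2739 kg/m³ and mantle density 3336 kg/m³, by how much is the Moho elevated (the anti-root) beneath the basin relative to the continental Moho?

Isostatic balance requires: replacing crust with seawater at the top is compensated by replacing crust with mantle at the base: d (ρ_c − ρ_w) = a (ρ_m − ρ_c).
a = d (ρ_c − ρ_w)/(ρ_m − ρ_c) = 3.98 km × 1709/597 = 11.4 km.

11.4 km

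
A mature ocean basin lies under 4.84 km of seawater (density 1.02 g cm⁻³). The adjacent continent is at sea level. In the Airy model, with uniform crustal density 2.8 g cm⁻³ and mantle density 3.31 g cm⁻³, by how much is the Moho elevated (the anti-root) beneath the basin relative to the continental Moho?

In Airy isostatic equilibrium: replacing crust with seawater at the top is compensated by replacing crust with mantle at the base: d (ρ_c − ρ_w) = a (ρ_m − ρ_c).
a = d (ρ_c − ρ_w)/(ρ_m − ρ_c) = 4.84 km × 1.78/0.51 = 16.9 km.

16.9 km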